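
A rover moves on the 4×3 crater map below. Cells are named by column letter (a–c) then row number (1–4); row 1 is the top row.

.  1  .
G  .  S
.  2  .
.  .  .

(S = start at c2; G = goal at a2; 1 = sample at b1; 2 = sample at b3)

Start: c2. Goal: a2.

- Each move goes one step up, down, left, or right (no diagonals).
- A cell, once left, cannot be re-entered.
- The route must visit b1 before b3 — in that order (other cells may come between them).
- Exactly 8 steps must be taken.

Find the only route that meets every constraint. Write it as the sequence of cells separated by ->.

c2 -> c1 -> b1 -> b2 -> b3 -> b4 -> a4 -> a3 -> a2

The waypoints must appear in the order b1, b3, with no cell reused.
Route from c2: up 1 to c1, left 1 to b1, down 3 to b4, left 1 to a4, up 2 to a2 — 8 moves in all.
Check: order respected (1 at step 2, 2 at step 4); 8 moves as required.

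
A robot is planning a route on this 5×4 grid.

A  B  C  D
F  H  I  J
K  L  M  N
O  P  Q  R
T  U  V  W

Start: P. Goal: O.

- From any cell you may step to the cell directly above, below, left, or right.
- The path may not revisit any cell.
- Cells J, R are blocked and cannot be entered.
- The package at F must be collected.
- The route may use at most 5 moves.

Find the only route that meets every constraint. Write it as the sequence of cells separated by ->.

The budget equals the shortest possible length, so every move has to be on a shortest route through the required cells.
Route from P: 2× up (reaching H), left to F, 2× down (reaching O) — 5 moves in all.
Check: all required cells visited; 5 ≤ 5 moves.

P -> L -> H -> F -> K -> O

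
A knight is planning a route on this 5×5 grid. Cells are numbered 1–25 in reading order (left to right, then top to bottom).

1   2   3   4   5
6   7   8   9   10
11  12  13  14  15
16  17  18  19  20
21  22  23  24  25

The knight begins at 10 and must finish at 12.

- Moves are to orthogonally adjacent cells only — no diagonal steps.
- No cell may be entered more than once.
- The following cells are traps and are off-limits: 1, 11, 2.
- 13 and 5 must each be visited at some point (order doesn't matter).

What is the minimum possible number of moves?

6

Any route passes through 13 and 5 in some order between 10 and 12. Summing Manhattan distances along each leg and taking the cheapest ordering (10 → 5 → 13 → 12) gives a lower bound of 1 + 4 + 1 = 6 moves.
A route of 6 moves achieves this: 10 → 5 → 4 → 9 → 14 → 13 → 12.
Since 6 matches the lower bound, it is optimal.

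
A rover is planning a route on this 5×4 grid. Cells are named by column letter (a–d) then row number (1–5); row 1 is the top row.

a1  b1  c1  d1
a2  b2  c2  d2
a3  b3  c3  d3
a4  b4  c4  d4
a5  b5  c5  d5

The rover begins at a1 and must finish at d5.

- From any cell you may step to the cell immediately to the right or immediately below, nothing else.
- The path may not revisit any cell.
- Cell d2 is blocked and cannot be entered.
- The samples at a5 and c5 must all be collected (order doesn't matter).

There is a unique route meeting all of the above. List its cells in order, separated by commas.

a1, a2, a3, a4, a5, b5, c5, d5

Moves only go right or down, so the column and row indices never decrease.
Route from a1: 4× down (reaching a5), 3× right (reaching d5) — 7 moves in all.
Check: all required cells visited.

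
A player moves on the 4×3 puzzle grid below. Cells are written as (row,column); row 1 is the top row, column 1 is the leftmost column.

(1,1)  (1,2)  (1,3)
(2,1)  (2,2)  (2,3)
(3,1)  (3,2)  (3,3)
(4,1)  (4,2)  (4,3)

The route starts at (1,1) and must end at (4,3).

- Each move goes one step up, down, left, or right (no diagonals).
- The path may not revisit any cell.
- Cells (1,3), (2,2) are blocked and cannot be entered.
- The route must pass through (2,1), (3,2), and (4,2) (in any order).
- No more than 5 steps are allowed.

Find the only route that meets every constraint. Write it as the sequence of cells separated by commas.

The 5-move cap with required stops at (2,1), (3,2), (4,2) leaves no slack for detours.
Route from (1,1): down 2 to (3,1), right 1 to (3,2), down 1 to (4,2), right 1 to (4,3) — 5 moves in all.
Check: all required cells visited; 5 ≤ 5 moves.

(1,1), (2,1), (3,1), (3,2), (4,2), (4,3)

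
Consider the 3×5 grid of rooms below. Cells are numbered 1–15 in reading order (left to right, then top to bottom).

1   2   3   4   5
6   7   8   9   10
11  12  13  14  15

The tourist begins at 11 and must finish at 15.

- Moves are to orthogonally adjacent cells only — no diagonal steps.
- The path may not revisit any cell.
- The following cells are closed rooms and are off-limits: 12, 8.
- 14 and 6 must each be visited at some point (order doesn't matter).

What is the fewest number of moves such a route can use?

Any route passes through 14 and 6 in some order between 11 and 15. Summing Manhattan distances along each leg and taking the cheapest ordering (11 → 6 → 14 → 15) gives a lower bound of 1 + 4 + 1 = 6 moves.
That bound ignores the blocked cells. Measuring each leg by the fewest moves that actually steer around them (11→6: 1; 6→14: 6; 14→15: 1) raises the lower bound to 8.
A route of 8 moves exists: 11 → 6 → 1 → 2 → 3 → 4 → 9 → 14 → 15.
Since 8 matches that lower bound, it is optimal.

8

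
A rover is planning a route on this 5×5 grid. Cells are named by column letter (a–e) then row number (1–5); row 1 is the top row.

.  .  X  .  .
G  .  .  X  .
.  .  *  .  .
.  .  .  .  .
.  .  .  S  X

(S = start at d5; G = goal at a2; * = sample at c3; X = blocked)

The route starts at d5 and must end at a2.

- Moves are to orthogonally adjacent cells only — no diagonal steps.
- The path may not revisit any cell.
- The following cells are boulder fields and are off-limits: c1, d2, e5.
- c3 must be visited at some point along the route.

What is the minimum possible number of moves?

Any route passes through c3 somewhere between d5 and a2. Summing Manhattan distances along the two legs (d5 → c3 → a2) gives a lower bound of 3 + 3 = 6 moves.
A route of 6 moves achieves this: d5 → d4 → d3 → c3 → c2 → b2 → a2.
Since 6 matches the lower bound, it is optimal.

6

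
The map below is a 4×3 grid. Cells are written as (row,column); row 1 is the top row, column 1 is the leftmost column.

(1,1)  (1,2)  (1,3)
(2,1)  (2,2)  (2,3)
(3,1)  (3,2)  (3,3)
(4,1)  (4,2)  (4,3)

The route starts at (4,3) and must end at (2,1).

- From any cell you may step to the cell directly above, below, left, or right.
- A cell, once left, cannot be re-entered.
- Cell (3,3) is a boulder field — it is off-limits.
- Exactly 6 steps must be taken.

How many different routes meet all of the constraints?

2

Need simple routes of exactly 6 moves from (4,3) to (2,1) (Manhattan distance 4, so 1 moves are spent on a detour and 1 undoing it).
Enumerating: (4,3) (4,2) (3,2) (2,2) (1,2) (1,1) (2,1) | (4,3) (4,2) (4,1) (3,1) (3,2) (2,2) (2,1).
That gives 2 routes.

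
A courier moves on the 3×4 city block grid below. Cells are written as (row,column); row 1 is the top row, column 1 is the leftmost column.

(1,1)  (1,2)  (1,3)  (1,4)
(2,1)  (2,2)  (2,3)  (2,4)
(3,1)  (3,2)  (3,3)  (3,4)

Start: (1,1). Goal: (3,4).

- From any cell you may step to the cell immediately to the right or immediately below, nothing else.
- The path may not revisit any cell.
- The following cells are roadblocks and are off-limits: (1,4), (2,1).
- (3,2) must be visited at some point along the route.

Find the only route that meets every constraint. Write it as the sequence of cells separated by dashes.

Moves only go right or down, so the column and row indices never decrease.
Route from (1,1): right to (1,2), 2× down (reaching (3,2)), 2× right (reaching (3,4)) — 5 moves in all.
Check: all required cells visited.

(1,1) - (1,2) - (2,2) - (3,2) - (3,3) - (3,4)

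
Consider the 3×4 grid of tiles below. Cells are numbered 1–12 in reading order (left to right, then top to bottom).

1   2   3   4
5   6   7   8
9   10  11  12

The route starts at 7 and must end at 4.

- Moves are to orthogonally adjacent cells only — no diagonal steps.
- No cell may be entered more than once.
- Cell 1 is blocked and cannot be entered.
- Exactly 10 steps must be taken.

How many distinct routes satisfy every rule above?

2

Need simple routes of exactly 10 moves from 7 to 4 (Manhattan distance 2, so 4 moves are spent on a detour and 4 undoing it).
Enumerating: 7 3 2 6 5 9 10 11 12 8 4 | 7 8 12 11 10 9 5 6 2 3 4.
That gives 2 routes.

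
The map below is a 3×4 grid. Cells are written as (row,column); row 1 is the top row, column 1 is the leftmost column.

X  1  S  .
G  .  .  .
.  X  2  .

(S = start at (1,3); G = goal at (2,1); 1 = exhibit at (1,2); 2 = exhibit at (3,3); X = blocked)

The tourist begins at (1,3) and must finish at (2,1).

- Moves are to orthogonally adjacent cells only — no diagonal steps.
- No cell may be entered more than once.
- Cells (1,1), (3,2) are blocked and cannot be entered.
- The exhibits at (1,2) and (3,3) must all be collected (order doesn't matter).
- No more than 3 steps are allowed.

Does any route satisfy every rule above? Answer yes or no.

Even ignoring the no-revisit rule, getting from (1,3) to (2,1), taking the cheapest ordering (1,3) → (1,2) → (3,3) → (2,1) needs at least 1 + 3 + 3 = 7 moves (Manhattan distance per leg), which exceeds the 3-move limit.

no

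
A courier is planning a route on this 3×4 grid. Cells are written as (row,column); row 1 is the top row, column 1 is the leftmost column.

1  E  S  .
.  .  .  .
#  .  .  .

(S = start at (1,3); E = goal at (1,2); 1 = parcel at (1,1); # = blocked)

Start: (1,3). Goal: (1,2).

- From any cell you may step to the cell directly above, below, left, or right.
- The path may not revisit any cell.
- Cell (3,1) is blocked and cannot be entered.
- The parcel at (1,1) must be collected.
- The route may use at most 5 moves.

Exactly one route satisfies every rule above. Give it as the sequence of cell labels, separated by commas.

Any route must reach (1,1) and still end at (1,2) within 5 moves, so the order of the required stops is forced.
Route from (1,3): down 1 to (2,3), left 2 to (2,1), up 1 to (1,1), right 1 to (1,2) — 5 moves in all.
Check: all required cells visited; 5 ≤ 5 moves.

(1,3), (2,3), (2,2), (2,1), (1,1), (1,2)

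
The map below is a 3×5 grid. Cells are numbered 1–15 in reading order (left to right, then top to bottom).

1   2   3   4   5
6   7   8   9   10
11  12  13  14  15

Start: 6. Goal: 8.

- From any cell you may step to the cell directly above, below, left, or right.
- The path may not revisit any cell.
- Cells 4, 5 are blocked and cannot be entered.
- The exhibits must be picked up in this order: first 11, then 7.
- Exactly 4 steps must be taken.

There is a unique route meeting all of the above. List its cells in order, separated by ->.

The waypoints must appear in the order 11, 7, with no cell reused.
Route from 6: down to 11, right to 12, up to 7, right to 8 — 4 moves in all.
Check: order respected (11 at step 1, 7 at step 3); 4 moves as required.

6 -> 11 -> 12 -> 7 -> 8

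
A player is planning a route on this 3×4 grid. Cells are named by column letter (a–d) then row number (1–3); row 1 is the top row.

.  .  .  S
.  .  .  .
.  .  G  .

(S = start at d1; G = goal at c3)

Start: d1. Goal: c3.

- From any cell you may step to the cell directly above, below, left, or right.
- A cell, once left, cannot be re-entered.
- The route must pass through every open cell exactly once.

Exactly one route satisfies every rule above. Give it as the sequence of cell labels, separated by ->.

Need to visit all 12 open cells exactly once, starting at d1 and ending at c3.
Cell a1 has only two open neighbours (a2 and b1), so the path must pass straight through it: one of those is the cell it's entered from and the other is where it exits.
Route from d1: left 3 to a1, down 2 to a3, right 1 to b3, up 1 to b2, right 2 to d2, down 1 to d3, left 1 to c3 — 11 moves in all.
Check: all 12 open cells covered.

d1 -> c1 -> b1 -> a1 -> a2 -> a3 -> b3 -> b2 -> c2 -> d2 -> d3 -> c3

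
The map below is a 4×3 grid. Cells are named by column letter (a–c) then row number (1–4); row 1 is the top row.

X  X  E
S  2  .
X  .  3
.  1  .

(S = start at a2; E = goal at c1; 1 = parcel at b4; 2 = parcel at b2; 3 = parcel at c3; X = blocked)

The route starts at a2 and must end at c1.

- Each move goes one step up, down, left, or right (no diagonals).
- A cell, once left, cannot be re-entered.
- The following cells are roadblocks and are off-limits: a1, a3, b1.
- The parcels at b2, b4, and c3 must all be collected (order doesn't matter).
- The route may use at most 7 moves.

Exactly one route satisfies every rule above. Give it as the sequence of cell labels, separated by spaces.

a2 b2 b3 b4 c4 c3 c2 c1

The 7-move cap with required stops at b2, b4, c3 leaves no slack for detours.
Route from a2: right 1 to b2, down 2 to b4, right 1 to c4, up 3 to c1 — 7 moves in all.
Check: all required cells visited; 7 ≤ 7 moves.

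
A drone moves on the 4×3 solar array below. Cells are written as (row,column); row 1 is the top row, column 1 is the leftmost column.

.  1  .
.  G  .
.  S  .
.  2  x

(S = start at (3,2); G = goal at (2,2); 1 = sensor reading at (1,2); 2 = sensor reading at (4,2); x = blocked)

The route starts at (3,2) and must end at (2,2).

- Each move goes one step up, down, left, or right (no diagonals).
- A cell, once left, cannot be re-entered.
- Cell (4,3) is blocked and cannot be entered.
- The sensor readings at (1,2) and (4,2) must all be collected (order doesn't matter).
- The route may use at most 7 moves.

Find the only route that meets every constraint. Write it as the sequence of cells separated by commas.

(3,2), (4,2), (4,1), (3,1), (2,1), (1,1), (1,2), (2,2)

The 7-move cap with required stops at (1,2), (4,2) leaves no slack for detours.
Route from (3,2): down to (4,2), left to (4,1), 3× up (reaching (1,1)), right to (1,2), down to (2,2) — 7 moves in all.
Check: all required cells visited; 7 ≤ 7 moves.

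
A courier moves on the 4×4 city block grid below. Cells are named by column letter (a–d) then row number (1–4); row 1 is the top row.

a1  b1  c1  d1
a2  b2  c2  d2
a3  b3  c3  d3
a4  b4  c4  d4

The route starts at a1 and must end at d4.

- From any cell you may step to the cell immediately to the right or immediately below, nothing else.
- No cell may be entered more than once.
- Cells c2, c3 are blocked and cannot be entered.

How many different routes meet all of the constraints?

A right/down-only route from a1 to d4 makes exactly 3 down-moves and 3 right-moves in some order.
With no other constraints that would be C(6,3) = 20 routes.
Subtract routes through each blocked cell (inclusion–exclusion for overlaps): − through c2: 9 − through c3: 12 + through c2&c3: 6 → 5.
That gives 5 routes.

5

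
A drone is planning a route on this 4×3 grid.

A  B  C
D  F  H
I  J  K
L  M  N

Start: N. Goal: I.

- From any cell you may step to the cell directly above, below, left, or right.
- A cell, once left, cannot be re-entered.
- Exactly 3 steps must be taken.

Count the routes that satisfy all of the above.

Need simple routes of exactly 3 moves from N to I (Manhattan distance 3, so 0 moves are spent on a detour and 0 undoing it).
Enumerating: N K J I | N M J I | N M L I.
That gives 3 routes.

3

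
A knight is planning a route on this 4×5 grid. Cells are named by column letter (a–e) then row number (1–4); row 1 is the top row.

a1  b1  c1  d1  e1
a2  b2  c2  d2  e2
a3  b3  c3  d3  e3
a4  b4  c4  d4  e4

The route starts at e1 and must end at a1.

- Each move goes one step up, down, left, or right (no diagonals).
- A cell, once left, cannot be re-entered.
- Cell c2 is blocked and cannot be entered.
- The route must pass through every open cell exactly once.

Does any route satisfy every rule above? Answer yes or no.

yes

One route that works: e1 → e2 → e3 → e4 → d4 → d3 → d2 → d1 → c1 → b1 → b2 → b3 → c3 → c4 → b4 → a4 → a3 → a2 → a1.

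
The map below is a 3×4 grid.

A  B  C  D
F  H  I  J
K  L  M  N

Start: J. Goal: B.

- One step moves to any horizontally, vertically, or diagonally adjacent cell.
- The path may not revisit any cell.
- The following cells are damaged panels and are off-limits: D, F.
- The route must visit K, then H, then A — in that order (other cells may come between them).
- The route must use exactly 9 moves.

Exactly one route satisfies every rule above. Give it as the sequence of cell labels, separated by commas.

J, C, I, N, M, L, K, H, A, B

The waypoints must appear in the order K, H, A, with no cell reused.
Route from J: up-left 1 to C, down 1 to I, down-right 1 to N, left 3 to K, up-right 1 to H, up-left 1 to A, right 1 to B — 9 moves in all.
Check: order respected (K at step 6, H at step 7, A at step 8); 9 moves as required.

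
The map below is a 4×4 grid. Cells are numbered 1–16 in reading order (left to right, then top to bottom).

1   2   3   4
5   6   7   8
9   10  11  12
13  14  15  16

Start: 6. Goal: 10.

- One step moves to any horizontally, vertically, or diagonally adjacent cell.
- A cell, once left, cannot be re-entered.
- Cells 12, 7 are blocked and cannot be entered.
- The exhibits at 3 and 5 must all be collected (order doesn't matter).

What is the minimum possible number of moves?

Any route passes through 3 and 5 in some order between 6 and 10. Summing Chebyshev distances along each leg and taking the cheapest ordering (6 → 3 → 5 → 10) gives a lower bound of 1 + 2 + 1 = 4 moves.
A route of 4 moves achieves this: 6 → 3 → 2 → 5 → 10.
Since 4 matches the lower bound, it is optimal.

4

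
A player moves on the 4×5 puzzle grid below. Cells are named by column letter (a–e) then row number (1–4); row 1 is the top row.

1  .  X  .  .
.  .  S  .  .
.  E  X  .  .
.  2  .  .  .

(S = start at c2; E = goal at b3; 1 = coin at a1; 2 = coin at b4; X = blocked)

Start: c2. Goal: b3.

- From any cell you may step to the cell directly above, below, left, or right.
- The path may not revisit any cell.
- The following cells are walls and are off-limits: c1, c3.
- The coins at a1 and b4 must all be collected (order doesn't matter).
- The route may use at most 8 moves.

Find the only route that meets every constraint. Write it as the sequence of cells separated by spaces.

The budget equals the shortest possible length, so every move has to be on a shortest route through the required cells.
Route from c2: left to b2, up to b1, left to a1, 3× down (reaching a4), right to b4, up to b3 — 8 moves in all.
Check: all required cells visited; 8 ≤ 8 moves.

c2 b2 b1 a1 a2 a3 a4 b4 b3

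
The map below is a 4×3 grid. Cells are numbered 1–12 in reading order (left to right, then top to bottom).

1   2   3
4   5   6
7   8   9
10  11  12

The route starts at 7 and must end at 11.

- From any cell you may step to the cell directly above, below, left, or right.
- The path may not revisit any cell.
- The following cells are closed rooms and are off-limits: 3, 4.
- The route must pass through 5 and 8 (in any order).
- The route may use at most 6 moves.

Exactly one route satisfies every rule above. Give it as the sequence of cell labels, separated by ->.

Any route must reach 5 and 8 and still end at 11 within 6 moves, so the order of the required stops is forced.
Route from 7: right to 8, up to 5, right to 6, 2× down (reaching 12), left to 11 — 6 moves in all.
Check: all required cells visited; 6 ≤ 6 moves.

7 -> 8 -> 5 -> 6 -> 9 -> 12 -> 11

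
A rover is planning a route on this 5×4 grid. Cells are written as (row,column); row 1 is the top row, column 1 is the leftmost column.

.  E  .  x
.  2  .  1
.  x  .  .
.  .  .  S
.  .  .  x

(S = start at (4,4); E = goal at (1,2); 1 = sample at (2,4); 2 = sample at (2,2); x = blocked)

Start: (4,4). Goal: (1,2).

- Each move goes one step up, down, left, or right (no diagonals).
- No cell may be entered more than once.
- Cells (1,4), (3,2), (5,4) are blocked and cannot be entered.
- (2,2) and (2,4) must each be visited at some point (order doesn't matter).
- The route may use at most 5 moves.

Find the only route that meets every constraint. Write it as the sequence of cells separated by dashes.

(4,4) - (3,4) - (2,4) - (2,3) - (2,2) - (1,2)

The budget equals the shortest possible length, so every move has to be on a shortest route through the required cells.
Route from (4,4): up 2 to (2,4), left 2 to (2,2), up 1 to (1,2) — 5 moves in all.
Check: all required cells visited; 5 ≤ 5 moves.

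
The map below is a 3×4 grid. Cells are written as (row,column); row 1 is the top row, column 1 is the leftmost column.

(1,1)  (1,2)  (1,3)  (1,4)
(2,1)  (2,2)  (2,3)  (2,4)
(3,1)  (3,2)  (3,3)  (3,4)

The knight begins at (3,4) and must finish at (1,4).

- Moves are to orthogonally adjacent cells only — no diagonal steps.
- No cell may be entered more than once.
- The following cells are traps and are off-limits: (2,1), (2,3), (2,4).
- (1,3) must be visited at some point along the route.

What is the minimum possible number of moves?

Any route passes through (1,3) somewhere between (3,4) and (1,4). Summing Manhattan distances along the two legs ((3,4) → (1,3) → (1,4)) gives a lower bound of 3 + 1 = 4 moves.
That bound ignores the blocked cells. Measuring each leg by the fewest moves that actually steer around them ((3,4)→(1,3): 5; (1,3)→(1,4): 1) raises the lower bound to 6.
A route of 6 moves exists: (3,4) → (3,3) → (3,2) → (2,2) → (1,2) → (1,3) → (1,4).
Since 6 matches that lower bound, it is optimal.

6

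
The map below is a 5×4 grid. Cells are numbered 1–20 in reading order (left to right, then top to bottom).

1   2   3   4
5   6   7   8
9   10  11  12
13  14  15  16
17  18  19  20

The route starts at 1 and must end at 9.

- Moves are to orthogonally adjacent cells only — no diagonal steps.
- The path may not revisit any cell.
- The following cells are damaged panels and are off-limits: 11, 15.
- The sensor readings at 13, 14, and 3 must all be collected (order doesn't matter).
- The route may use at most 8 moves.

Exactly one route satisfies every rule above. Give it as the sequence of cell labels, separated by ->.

The budget equals the shortest possible length, so every move has to be on a shortest route through the required cells.
Route from 1: 2× right (reaching 3), down to 7, left to 6, 2× down (reaching 14), left to 13, up to 9 — 8 moves in all.
Check: all required cells visited; 8 ≤ 8 moves.

1 -> 2 -> 3 -> 7 -> 6 -> 10 -> 14 -> 13 -> 9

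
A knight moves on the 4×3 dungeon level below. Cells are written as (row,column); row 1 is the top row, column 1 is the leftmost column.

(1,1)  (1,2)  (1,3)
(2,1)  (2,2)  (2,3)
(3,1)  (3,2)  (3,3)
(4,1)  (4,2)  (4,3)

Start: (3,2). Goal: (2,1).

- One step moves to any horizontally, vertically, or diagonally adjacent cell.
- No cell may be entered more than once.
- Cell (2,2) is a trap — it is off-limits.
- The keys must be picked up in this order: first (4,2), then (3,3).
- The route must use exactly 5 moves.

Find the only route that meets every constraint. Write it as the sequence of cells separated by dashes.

(3,2) - (4,2) - (3,3) - (2,3) - (1,2) - (2,1)

The waypoints must appear in the order (4,2), (3,3), with no cell reused.
Route from (3,2): down 1 to (4,2), up-right 1 to (3,3), up 1 to (2,3), up-left 1 to (1,2), down-left 1 to (2,1) — 5 moves in all.
Check: order respected ((4,2) at step 1, (3,3) at step 2); 5 moves as required.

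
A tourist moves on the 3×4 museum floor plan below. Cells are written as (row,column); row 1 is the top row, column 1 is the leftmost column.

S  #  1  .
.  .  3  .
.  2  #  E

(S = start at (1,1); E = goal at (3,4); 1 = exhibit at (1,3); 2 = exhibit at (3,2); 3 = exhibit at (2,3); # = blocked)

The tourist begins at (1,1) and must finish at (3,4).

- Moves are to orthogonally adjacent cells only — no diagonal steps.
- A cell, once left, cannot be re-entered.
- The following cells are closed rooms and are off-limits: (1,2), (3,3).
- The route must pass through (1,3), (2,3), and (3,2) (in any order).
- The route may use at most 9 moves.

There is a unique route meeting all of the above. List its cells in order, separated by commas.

(1,1), (2,1), (3,1), (3,2), (2,2), (2,3), (1,3), (1,4), (2,4), (3,4)

Any route must reach (1,3), (2,3), and (3,2) and still end at (3,4) within 9 moves, so the order of the required stops is forced.
Route from (1,1): 2× down (reaching (3,1)), right to (3,2), up to (2,2), right to (2,3), up to (1,3), right to (1,4), 2× down (reaching (3,4)) — 9 moves in all.
Check: all required cells visited; 9 ≤ 9 moves.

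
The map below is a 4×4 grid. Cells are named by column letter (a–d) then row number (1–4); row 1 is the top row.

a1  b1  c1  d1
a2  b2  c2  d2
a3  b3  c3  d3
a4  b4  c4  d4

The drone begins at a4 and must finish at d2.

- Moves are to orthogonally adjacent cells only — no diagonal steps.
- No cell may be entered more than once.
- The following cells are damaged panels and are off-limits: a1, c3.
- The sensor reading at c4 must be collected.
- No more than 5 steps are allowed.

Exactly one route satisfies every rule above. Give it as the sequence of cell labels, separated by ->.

a4 -> b4 -> c4 -> d4 -> d3 -> d2

The 5-move cap with required stops at c4 leaves no slack for detours.
Route from a4: right 3 to d4, up 2 to d2 — 5 moves in all.
Check: all required cells visited; 5 ≤ 5 moves.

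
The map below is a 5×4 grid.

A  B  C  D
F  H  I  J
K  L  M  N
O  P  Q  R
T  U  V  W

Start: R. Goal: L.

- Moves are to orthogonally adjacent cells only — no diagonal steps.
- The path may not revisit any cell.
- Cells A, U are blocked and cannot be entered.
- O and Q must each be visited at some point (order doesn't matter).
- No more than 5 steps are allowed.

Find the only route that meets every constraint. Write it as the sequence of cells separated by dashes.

The 5-move cap with required stops at O, Q leaves no slack for detours.
Route from R: left 3 to O, up 1 to K, right 1 to L — 5 moves in all.
Check: all required cells visited; 5 ≤ 5 moves.

R - Q - P - O - K - L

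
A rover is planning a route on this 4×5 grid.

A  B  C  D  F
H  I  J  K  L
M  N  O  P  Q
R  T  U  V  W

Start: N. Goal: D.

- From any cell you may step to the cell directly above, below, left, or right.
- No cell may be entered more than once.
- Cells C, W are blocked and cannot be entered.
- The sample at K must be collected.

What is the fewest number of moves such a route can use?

4

Any route passes through K somewhere between N and D. Summing Manhattan distances along the two legs (N → K → D) gives a lower bound of 3 + 1 = 4 moves.
A route of 4 moves achieves this: N → I → J → K → D.
Since 4 matches the lower bound, it is optimal.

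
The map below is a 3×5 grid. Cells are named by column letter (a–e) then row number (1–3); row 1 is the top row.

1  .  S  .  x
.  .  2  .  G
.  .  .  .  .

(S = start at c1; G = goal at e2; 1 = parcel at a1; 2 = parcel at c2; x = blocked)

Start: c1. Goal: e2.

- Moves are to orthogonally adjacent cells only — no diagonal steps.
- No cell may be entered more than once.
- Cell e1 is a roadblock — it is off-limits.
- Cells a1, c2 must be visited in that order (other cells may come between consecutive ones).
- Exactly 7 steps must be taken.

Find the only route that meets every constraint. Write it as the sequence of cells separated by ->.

The waypoints must appear in the order a1, c2, with no cell reused.
Route from c1: 2× left (reaching a1), down to a2, 4× right (reaching e2) — 7 moves in all.
Check: order respected (1 at step 2, 2 at step 5); 7 moves as required.

c1 -> b1 -> a1 -> a2 -> b2 -> c2 -> d2 -> e2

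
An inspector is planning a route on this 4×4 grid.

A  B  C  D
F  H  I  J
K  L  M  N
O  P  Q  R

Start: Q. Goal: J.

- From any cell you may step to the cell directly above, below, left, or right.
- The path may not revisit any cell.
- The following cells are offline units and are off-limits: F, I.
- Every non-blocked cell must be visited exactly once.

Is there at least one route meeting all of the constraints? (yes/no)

no

Cell A has only one open neighbour but is neither the start nor the goal, so a Hamiltonian route would have to both enter and leave it through the same neighbour — impossible without revisiting.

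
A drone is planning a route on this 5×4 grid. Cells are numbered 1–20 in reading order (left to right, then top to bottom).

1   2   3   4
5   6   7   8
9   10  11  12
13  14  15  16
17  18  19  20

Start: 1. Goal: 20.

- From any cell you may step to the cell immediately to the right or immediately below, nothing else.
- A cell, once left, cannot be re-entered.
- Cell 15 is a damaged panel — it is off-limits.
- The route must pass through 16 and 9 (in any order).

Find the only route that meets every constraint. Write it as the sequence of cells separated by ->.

1 -> 5 -> 9 -> 10 -> 11 -> 12 -> 16 -> 20

Moves only go right or down, so the column and row indices never decrease.
Route from 1: down 2 to 9, right 3 to 12, down 2 to 20 — 7 moves in all.
Check: all required cells visited.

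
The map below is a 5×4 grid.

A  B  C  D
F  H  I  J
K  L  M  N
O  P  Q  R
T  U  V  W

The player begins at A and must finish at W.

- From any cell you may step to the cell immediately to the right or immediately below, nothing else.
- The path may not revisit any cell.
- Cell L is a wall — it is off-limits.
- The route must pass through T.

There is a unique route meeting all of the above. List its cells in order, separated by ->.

A -> F -> K -> O -> T -> U -> V -> W

Moves only go right or down, so the column and row indices never decrease.
Route from A: 4× down (reaching T), 3× right (reaching W) — 7 moves in all.
Check: all required cells visited.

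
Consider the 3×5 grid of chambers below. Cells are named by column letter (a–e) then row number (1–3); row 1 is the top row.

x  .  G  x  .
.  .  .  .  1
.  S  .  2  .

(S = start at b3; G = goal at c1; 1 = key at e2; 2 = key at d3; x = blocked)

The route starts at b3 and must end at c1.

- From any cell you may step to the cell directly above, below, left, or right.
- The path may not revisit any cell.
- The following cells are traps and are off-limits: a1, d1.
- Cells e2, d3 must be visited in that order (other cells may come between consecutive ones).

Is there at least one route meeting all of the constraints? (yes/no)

Ignoring the required order, 2 revisit-free routes from b3 to c1 pass through all of e2 and d3; the waypoint orders that occur are d3 → e2 (2) — never e2 → d3.

no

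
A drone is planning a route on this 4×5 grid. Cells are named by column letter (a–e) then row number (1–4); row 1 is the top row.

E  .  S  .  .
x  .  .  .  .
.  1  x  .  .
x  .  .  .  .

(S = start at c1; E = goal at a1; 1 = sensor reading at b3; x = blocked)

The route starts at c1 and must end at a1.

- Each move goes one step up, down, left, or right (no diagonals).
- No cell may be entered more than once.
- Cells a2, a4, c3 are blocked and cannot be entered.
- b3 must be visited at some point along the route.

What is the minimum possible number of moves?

10

Any route passes through b3 somewhere between c1 and a1. Summing Manhattan distances along the two legs (c1 → b3 → a1) gives a lower bound of 3 + 3 = 6 moves.
The shortest route satisfying every rule uses 10 moves: c1 → c2 → d2 → d3 → d4 → c4 → b4 → b3 → b2 → b1 → a1.
The no-revisit rule (legs can't share cells) pushes the minimum above the 6-move bound; an exhaustive check rules out every length from 6 to 9 (on a 4-connected grid the length of any start-to-goal walk has the same parity as the Manhattan bound, so only lengths 6, 8, 10, … need checking), leaving 10 as the minimum.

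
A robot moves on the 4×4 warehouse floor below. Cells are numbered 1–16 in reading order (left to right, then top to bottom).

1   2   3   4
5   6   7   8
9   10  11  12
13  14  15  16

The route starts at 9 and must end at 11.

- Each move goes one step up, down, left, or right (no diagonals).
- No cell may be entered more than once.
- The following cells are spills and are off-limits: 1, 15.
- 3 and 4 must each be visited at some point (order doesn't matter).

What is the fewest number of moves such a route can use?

Any route passes through 3 and 4 in some order between 9 and 11. Summing Manhattan distances along each leg and taking the cheapest ordering (9 → 4 → 3 → 11) gives a lower bound of 5 + 1 + 2 = 8 moves.
A route of 8 moves achieves this: 9 → 5 → 6 → 2 → 3 → 4 → 8 → 12 → 11.
Since 8 matches the lower bound, it is optimal.

8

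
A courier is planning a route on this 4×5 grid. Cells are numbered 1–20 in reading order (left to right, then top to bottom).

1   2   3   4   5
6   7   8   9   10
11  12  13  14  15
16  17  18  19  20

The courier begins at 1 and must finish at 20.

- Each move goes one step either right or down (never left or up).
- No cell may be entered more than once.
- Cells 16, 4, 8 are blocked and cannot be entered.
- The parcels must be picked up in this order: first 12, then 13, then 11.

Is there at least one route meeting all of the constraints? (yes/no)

11 lies to the left of 13, so going from 13 to 11 would need a leftward move — but moves only go right/down, so 13 cannot be visited before 11.

no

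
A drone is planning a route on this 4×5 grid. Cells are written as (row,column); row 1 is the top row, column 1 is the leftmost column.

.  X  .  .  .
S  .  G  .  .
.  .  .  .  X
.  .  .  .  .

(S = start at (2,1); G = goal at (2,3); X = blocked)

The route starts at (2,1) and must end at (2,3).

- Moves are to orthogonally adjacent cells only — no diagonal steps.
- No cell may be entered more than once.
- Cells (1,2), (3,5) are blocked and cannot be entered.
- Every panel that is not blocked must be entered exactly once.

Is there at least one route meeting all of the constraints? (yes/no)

Cell (1,1) has only one open neighbour but is neither the start nor the goal, so a Hamiltonian route would have to both enter and leave it through the same neighbour — impossible without revisiting.

no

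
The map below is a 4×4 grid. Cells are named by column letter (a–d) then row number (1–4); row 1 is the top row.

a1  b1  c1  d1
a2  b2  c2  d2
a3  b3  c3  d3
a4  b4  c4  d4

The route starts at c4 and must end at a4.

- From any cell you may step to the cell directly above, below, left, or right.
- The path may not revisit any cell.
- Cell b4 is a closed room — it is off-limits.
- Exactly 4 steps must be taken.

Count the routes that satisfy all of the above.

1

Need simple routes of exactly 4 moves from c4 to a4 (Manhattan distance 2, so 1 moves are spent on a detour and 1 undoing it).
Enumerating: c4 c3 b3 a3 a4.
That gives 1 route.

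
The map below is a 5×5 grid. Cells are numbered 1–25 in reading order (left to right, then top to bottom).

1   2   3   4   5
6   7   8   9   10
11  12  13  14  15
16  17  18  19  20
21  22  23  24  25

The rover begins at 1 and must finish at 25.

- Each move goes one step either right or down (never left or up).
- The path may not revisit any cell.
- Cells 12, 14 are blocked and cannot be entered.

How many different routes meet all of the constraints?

A right/down-only route from 1 to 25 makes exactly 4 down-moves and 4 right-moves in some order.
With no other constraints that would be C(8,4) = 70 routes.
Subtract routes through each blocked cell (inclusion–exclusion for overlaps): − through 12: 30 − through 14: 30 + through 12&14: 9 → 19.
That gives 19 routes.

19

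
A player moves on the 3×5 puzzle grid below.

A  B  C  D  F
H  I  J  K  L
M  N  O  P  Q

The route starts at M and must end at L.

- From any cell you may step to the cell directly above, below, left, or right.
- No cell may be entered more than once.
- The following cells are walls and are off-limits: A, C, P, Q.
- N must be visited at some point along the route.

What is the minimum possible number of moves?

Any route passes through N somewhere between M and L. Summing Manhattan distances along the two legs (M → N → L) gives a lower bound of 1 + 4 = 5 moves.
A route of 5 moves achieves this: M → N → I → J → K → L.
Since 5 matches the lower bound, it is optimal.

5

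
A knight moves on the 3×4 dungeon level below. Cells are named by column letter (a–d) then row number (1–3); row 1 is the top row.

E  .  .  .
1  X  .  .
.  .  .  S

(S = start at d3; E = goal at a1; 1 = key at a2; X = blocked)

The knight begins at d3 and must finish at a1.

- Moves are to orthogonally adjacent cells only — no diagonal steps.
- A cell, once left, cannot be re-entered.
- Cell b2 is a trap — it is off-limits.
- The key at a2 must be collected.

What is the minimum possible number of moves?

5

Any route passes through a2 somewhere between d3 and a1. Summing Manhattan distances along the two legs (d3 → a2 → a1) gives a lower bound of 4 + 1 = 5 moves.
A route of 5 moves achieves this: d3 → c3 → b3 → a3 → a2 → a1.
Since 5 matches the lower bound, it is optimal.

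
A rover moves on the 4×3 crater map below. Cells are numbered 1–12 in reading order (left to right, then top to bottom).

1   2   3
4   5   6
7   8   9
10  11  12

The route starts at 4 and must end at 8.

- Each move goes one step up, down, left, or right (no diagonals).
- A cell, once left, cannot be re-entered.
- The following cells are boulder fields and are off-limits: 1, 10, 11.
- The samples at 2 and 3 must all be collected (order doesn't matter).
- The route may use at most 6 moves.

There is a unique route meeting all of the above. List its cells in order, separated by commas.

Any route must reach 2 and 3 and still end at 8 within 6 moves, so the order of the required stops is forced.
Route from 4: right 1 to 5, up 1 to 2, right 1 to 3, down 2 to 9, left 1 to 8 — 6 moves in all.
Check: all required cells visited; 6 ≤ 6 moves.

4, 5, 2, 3, 6, 9, 8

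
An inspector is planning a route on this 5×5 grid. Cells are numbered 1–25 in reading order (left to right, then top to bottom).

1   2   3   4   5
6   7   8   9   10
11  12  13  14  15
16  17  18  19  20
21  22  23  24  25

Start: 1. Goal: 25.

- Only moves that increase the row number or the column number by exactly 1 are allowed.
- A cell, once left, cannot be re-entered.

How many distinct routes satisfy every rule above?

A right/down-only route from 1 to 25 makes exactly 4 down-moves and 4 right-moves in some order.
With no other constraints that would be C(8,4) = 70 routes.
That gives 70 routes.

70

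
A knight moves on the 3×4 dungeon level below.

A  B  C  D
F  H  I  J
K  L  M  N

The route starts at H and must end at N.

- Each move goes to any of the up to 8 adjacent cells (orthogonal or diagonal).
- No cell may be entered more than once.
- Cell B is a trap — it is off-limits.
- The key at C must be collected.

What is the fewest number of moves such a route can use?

3

Any route passes through C somewhere between H and N. Summing Chebyshev distances along the two legs (H → C → N) gives a lower bound of 1 + 2 = 3 moves.
A route of 3 moves achieves this: H → C → I → N.
Since 3 matches the lower bound, it is optimal.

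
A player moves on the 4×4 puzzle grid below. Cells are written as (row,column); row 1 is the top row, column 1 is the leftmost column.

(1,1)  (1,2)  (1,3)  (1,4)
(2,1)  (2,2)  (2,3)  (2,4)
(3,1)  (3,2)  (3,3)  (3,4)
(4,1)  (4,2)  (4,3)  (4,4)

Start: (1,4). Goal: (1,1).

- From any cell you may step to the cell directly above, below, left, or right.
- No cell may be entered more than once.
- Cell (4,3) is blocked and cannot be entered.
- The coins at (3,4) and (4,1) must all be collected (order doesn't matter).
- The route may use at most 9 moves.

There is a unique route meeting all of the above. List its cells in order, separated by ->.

(1,4) -> (2,4) -> (3,4) -> (3,3) -> (3,2) -> (4,2) -> (4,1) -> (3,1) -> (2,1) -> (1,1)

Any route must reach (3,4) and (4,1) and still end at (1,1) within 9 moves, so the order of the required stops is forced.
Route from (1,4): down 2 to (3,4), left 2 to (3,2), down 1 to (4,2), left 1 to (4,1), up 3 to (1,1) — 9 moves in all.
Check: all required cells visited; 9 ≤ 9 moves.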